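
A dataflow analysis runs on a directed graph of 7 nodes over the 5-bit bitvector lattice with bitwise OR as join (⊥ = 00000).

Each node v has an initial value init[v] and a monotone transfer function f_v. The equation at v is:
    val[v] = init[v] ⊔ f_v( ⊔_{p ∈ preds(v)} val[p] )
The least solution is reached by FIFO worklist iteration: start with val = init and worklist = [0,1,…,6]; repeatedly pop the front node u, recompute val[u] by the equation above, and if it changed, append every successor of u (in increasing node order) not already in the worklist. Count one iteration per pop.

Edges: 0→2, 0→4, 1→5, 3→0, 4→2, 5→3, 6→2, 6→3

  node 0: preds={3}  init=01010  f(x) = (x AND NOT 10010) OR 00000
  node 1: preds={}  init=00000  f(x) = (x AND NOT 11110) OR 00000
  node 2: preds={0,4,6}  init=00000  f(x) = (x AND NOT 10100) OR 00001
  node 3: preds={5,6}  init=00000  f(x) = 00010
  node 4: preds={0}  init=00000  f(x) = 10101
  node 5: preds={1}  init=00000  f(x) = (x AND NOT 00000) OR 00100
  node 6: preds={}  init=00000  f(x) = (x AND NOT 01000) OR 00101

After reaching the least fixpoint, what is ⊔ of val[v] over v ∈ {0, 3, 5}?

01110

Worklist (10 pops):
  #1 pop 0: in=00000 → 01010 (no change)
  #2 pop 1: in=00000 → 00000 (no change)
  #3 pop 2: in=01010 → 01011 (was 00000); enqueue []
  #4 pop 3: in=00000 → 00010 (was 00000); enqueue [0]
  #5 pop 4: in=01010 → 10101 (was 00000); enqueue [2]
  #6 pop 5: in=00000 → 00100 (was 00000); enqueue [3]
  #7 pop 6: in=00000 → 00101 (was 00000); enqueue []
  #8 pop 0: in=00010 → 01010 (no change)
  #9 pop 2: in=11111 → 01011 (no change)
  #10 pop 3: in=00101 → 00010 (no change)

Fixpoint:
  val[0] = 01010
  val[1] = 00000
  val[2] = 01011
  val[3] = 00010
  val[4] = 10101
  val[5] = 00100
  val[6] = 00101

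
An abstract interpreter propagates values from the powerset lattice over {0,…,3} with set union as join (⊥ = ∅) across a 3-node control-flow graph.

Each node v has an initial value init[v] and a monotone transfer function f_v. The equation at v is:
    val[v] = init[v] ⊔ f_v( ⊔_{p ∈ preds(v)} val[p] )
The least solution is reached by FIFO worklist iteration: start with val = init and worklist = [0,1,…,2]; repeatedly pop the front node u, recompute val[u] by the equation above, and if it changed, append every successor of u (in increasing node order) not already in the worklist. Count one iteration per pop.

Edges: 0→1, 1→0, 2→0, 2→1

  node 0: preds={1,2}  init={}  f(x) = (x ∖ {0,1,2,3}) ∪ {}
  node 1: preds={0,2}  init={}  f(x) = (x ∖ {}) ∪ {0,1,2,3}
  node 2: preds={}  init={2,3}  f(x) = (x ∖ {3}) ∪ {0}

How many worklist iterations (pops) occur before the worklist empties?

5

Trace (5 dequeues):
  [1] u=0 | in {2,3} | out {} | ==
  [2] u=1 | in {2,3} | out {0,1,2,3} | prev {} | push {0}
  [3] u=2 | in {} | out {0,2,3} | prev {2,3} | push {1}
  [4] u=0 | in {0,1,2,3} | out {} | ==
  [5] u=1 | in {0,2,3} | out {0,1,2,3} | ==

Converged values:
  [0] {}
  [1] {0,1,2,3}
  [2] {0,2,3}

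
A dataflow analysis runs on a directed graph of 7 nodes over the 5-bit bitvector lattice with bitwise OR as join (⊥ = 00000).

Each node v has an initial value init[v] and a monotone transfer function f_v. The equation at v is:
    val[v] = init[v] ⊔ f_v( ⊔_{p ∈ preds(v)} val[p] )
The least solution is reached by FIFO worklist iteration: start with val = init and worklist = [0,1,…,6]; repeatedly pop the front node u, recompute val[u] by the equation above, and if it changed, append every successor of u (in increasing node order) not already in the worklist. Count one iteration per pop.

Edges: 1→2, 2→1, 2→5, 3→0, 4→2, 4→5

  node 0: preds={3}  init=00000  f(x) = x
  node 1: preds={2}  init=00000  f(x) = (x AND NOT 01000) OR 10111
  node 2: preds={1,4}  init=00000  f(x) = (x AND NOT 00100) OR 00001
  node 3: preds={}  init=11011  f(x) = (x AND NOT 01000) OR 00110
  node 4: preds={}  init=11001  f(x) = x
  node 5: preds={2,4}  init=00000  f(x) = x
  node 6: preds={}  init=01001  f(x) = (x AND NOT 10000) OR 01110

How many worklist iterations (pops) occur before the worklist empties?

9

Trace (9 dequeues):
  [1] u=0 | in 11011 | out 11011 | prev 00000 | push {}
  [2] u=1 | in 00000 | out 10111 | prev 00000 | push {}
  [3] u=2 | in 11111 | out 11011 | prev 00000 | push {1}
  [4] u=3 | in 00000 | out 11111 | prev 11011 | push {0}
  [5] u=4 | in 00000 | out 11001 | ==
  [6] u=5 | in 11011 | out 11011 | prev 00000 | push {}
  [7] u=6 | in 00000 | out 01111 | prev 01001 | push {}
  [8] u=1 | in 11011 | out 10111 | ==
  [9] u=0 | in 11111 | out 11111 | prev 11011 | push {}

Converged values:
  [0] 11111
  [1] 10111
  [2] 11011
  [3] 11111
  [4] 11001
  [5] 11011
  [6] 01111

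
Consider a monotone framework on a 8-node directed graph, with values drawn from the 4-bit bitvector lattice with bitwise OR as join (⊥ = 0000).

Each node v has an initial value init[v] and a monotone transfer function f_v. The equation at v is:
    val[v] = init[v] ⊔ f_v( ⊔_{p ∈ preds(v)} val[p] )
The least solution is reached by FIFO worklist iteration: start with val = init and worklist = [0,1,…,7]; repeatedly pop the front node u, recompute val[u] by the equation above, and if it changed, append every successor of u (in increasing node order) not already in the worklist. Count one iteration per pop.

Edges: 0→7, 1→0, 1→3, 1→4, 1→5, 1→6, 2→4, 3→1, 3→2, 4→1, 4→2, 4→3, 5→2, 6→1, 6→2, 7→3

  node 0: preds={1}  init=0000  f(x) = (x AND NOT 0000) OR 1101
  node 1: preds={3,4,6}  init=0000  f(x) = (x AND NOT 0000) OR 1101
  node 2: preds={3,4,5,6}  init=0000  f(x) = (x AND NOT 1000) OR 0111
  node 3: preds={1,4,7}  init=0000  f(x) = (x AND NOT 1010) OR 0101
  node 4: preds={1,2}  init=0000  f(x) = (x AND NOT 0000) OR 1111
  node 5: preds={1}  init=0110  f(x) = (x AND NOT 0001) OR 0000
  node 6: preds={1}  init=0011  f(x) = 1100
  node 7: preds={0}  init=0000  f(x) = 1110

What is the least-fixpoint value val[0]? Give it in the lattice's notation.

1111

Worklist (13 pops):
  #1 pop 0: in=0000 → 1101 (was 0000); enqueue []
  #2 pop 1: in=0011 → 1111 (was 0000); enqueue [0]
  #3 pop 2: in=0111 → 0111 (was 0000); enqueue []
  #4 pop 3: in=1111 → 0101 (was 0000); enqueue [1,2]
  #5 pop 4: in=1111 → 1111 (was 0000); enqueue [3]
  #6 pop 5: in=1111 → 1110 (was 0110); enqueue []
  #7 pop 6: in=1111 → 1111 (was 0011); enqueue []
  #8 pop 7: in=1101 → 1110 (was 0000); enqueue []
  #9 pop 0: in=1111 → 1111 (was 1101); enqueue [7]
  #10 pop 1: in=1111 → 1111 (no change)
  #11 pop 2: in=1111 → 0111 (no change)
  #12 pop 3: in=1111 → 0101 (no change)
  #13 pop 7: in=1111 → 1110 (no change)

Fixpoint:
  val[0] = 1111
  val[1] = 1111
  val[2] = 0111
  val[3] = 0101
  val[4] = 1111
  val[5] = 1110
  val[6] = 1111
  val[7] = 1110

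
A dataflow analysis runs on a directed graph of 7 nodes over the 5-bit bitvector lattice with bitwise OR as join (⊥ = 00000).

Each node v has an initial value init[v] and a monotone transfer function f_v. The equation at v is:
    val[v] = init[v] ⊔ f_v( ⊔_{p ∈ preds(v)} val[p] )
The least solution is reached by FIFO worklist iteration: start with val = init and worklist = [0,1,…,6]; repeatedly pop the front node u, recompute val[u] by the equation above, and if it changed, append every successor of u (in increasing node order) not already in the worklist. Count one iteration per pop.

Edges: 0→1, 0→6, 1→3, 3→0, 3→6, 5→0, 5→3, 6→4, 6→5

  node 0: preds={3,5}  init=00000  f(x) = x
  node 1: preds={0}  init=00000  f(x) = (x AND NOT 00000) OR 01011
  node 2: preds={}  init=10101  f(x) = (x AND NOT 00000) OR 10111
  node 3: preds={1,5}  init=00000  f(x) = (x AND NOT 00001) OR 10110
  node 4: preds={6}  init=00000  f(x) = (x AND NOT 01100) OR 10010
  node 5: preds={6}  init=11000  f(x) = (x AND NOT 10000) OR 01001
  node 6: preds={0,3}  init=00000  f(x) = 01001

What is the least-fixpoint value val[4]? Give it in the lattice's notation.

10011

Worklist (14 pops):
  #1 pop 0: in=11000 → 11000 (was 00000); enqueue []
  #2 pop 1: in=11000 → 11011 (was 00000); enqueue []
  #3 pop 2: in=00000 → 10111 (was 10101); enqueue []
  #4 pop 3: in=11011 → 11110 (was 00000); enqueue [0]
  #5 pop 4: in=00000 → 10010 (was 00000); enqueue []
  #6 pop 5: in=00000 → 11001 (was 11000); enqueue [3]
  #7 pop 6: in=11110 → 01001 (was 00000); enqueue [4,5]
  #8 pop 0: in=11111 → 11111 (was 11000); enqueue [1,6]
  #9 pop 3: in=11011 → 11110 (no change)
  #10 pop 4: in=01001 → 10011 (was 10010); enqueue []
  #11 pop 5: in=01001 → 11001 (no change)
  #12 pop 1: in=11111 → 11111 (was 11011); enqueue [3]
  #13 pop 6: in=11111 → 01001 (no change)
  #14 pop 3: in=11111 → 11110 (no change)

Fixpoint:
  val[0] = 11111
  val[1] = 11111
  val[2] = 10111
  val[3] = 11110
  val[4] = 10011
  val[5] = 11001
  val[6] = 01001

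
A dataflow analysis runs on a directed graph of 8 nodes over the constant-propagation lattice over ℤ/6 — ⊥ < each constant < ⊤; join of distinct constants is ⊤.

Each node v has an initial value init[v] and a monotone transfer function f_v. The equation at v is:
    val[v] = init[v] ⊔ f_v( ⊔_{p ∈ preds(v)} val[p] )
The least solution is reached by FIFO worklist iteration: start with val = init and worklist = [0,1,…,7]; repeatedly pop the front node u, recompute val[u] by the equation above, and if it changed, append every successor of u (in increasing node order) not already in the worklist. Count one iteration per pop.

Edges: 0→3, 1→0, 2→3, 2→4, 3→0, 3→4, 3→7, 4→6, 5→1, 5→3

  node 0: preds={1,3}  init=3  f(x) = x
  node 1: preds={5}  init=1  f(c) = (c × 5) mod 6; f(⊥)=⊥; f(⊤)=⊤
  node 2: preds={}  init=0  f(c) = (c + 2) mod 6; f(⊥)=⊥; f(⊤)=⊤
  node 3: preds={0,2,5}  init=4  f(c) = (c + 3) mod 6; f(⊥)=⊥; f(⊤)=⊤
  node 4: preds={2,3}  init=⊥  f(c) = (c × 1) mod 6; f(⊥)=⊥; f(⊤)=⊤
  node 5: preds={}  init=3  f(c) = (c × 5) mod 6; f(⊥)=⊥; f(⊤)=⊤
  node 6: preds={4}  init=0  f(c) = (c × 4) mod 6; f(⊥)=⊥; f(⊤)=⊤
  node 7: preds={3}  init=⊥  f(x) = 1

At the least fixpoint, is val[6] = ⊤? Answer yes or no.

Trace (9 dequeues):
  [1] u=0 | in ⊤ | out ⊤ | prev 3 | push {}
  [2] u=1 | in 3 | out ⊤ | prev 1 | push {0}
  [3] u=2 | in ⊥ | out 0 | ==
  [4] u=3 | in ⊤ | out ⊤ | prev 4 | push {}
  [5] u=4 | in ⊤ | out ⊤ | prev ⊥ | push {}
  [6] u=5 | in ⊥ | out 3 | ==
  [7] u=6 | in ⊤ | out ⊤ | prev 0 | push {}
  [8] u=7 | in ⊤ | out 1 | prev ⊥ | push {}
  [9] u=0 | in ⊤ | out ⊤ | ==

Converged values:
  [0] ⊤
  [1] ⊤
  [2] 0
  [3] ⊤
  [4] ⊤
  [5] 3
  [6] ⊤
  [7] 1

yes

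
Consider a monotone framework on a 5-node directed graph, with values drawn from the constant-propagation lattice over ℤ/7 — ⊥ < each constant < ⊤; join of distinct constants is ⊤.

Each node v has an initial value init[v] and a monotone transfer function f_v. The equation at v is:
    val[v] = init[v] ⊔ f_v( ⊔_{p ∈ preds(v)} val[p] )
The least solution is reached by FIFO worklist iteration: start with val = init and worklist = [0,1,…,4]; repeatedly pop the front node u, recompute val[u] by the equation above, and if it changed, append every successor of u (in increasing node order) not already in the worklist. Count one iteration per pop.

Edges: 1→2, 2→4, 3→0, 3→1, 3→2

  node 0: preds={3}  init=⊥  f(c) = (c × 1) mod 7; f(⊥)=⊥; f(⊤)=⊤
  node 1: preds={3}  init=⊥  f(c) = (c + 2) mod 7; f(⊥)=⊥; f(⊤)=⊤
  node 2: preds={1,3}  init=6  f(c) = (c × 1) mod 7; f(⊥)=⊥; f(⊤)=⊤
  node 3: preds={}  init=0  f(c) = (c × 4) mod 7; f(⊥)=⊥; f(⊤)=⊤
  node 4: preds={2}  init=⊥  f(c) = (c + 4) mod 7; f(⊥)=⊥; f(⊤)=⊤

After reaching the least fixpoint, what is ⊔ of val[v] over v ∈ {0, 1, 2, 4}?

⊤

Worklist (5 pops):
  #1 pop 0: in=0 → 0 (was ⊥); enqueue []
  #2 pop 1: in=0 → 2 (was ⊥); enqueue []
  #3 pop 2: in=⊤ → ⊤ (was 6); enqueue []
  #4 pop 3: in=⊥ → 0 (no change)
  #5 pop 4: in=⊤ → ⊤ (was ⊥); enqueue []

Fixpoint:
  val[0] = 0
  val[1] = 2
  val[2] = ⊤
  val[3] = 0
  val[4] = ⊤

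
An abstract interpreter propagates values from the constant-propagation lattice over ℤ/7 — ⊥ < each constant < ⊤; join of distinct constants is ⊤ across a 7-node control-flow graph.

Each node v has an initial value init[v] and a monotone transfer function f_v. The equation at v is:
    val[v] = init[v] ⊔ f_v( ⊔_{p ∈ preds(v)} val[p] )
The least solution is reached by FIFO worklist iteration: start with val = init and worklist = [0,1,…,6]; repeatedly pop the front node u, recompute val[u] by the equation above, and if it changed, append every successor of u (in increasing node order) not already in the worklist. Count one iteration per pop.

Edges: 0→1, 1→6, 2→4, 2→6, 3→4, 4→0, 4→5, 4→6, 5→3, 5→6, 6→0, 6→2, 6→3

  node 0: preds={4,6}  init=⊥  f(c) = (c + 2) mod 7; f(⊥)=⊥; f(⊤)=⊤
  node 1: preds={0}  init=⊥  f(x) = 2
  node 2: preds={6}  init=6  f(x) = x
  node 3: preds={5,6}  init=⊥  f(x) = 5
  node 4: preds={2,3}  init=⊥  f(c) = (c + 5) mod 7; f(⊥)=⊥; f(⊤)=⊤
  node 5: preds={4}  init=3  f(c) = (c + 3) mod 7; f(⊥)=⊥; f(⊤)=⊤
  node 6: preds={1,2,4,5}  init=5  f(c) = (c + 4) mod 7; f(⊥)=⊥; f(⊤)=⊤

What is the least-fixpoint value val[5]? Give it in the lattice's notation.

⊤

Iteration log — 11 steps:
  step 1. node 0  ⊔preds=5  new=0  old=⊥  +wl: 
  step 2. node 1  ⊔preds=0  new=2  old=⊥  +wl: 
  step 3. node 2  ⊔preds=5  new=⊤  old=6  +wl: 
  step 4. node 3  ⊔preds=⊤  new=5  old=⊥  +wl: 
  step 5. node 4  ⊔preds=⊤  new=⊤  old=⊥  +wl: 0
  step 6. node 5  ⊔preds=⊤  new=⊤  old=3  +wl: 3
  step 7. node 6  ⊔preds=⊤  new=⊤  old=5  +wl: 2
  step 8. node 0  ⊔preds=⊤  new=⊤  old=0  +wl: 1
  step 9. node 3  ⊔preds=⊤  new=5  stable
  step 10. node 2  ⊔preds=⊤  new=⊤  stable
  step 11. node 1  ⊔preds=⊤  new=2  stable

Least fixpoint reached:
  node 0: ⊤
  node 1: 2
  node 2: ⊤
  node 3: 5
  node 4: ⊤
  node 5: ⊤
  node 6: ⊤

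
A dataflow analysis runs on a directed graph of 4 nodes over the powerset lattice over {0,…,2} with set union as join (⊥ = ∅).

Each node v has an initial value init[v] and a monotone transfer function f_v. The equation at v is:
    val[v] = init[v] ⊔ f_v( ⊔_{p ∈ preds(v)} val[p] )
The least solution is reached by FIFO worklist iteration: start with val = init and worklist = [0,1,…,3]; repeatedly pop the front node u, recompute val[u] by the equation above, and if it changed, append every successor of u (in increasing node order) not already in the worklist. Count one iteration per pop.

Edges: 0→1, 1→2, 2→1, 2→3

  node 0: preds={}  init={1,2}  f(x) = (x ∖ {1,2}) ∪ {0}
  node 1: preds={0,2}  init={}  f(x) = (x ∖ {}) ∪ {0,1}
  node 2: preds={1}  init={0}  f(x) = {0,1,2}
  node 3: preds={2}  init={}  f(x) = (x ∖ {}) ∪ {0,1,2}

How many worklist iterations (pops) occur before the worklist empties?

5

Worklist (5 pops):
  #1 pop 0: in={} → {0,1,2} (was {1,2}); enqueue []
  #2 pop 1: in={0,1,2} → {0,1,2} (was {}); enqueue []
  #3 pop 2: in={0,1,2} → {0,1,2} (was {0}); enqueue [1]
  #4 pop 3: in={0,1,2} → {0,1,2} (was {}); enqueue []
  #5 pop 1: in={0,1,2} → {0,1,2} (no change)

Fixpoint:
  val[0] = {0,1,2}
  val[1] = {0,1,2}
  val[2] = {0,1,2}
  val[3] = {0,1,2}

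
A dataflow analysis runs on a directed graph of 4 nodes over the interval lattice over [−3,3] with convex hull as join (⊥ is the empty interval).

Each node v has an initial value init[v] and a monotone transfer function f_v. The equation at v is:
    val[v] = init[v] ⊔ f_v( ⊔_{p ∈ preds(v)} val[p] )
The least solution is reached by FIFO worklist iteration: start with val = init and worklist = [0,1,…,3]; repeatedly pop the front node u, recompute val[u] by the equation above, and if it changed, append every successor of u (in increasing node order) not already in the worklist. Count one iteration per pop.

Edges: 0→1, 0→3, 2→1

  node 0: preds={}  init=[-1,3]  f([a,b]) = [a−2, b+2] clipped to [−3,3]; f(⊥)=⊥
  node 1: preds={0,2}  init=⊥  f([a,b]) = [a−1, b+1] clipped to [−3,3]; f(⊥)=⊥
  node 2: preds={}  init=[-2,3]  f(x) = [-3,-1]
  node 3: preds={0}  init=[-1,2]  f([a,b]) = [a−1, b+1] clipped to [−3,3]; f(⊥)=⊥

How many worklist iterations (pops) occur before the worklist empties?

5

Worklist (5 pops):
  #1 pop 0: in=⊥ → [-1,3] (no change)
  #2 pop 1: in=[-2,3] → [-3,3] (was ⊥); enqueue []
  #3 pop 2: in=⊥ → [-3,3] (was [-2,3]); enqueue [1]
  #4 pop 3: in=[-1,3] → [-2,3] (was [-1,2]); enqueue []
  #5 pop 1: in=[-3,3] → [-3,3] (no change)

Fixpoint:
  val[0] = [-1,3]
  val[1] = [-3,3]
  val[2] = [-3,3]
  val[3] = [-2,3]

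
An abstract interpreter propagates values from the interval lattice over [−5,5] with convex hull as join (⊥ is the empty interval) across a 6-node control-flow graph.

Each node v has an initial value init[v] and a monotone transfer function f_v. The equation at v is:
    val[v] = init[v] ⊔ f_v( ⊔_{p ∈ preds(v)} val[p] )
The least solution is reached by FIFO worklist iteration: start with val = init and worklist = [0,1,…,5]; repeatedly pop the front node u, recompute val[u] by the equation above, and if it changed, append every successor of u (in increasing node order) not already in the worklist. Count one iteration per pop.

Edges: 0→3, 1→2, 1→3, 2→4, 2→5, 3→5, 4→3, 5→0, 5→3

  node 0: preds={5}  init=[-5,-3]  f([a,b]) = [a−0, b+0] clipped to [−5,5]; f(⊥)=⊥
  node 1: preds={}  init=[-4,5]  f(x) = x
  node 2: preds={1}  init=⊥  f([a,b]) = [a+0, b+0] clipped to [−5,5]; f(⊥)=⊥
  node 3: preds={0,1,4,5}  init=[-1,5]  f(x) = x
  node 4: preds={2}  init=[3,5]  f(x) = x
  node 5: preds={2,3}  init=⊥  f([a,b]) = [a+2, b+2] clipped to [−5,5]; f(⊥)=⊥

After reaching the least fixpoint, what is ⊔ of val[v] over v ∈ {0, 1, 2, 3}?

[-5,5]

Worklist (9 pops):
  #1 pop 0: in=⊥ → [-5,-3] (no change)
  #2 pop 1: in=⊥ → [-4,5] (no change)
  #3 pop 2: in=[-4,5] → [-4,5] (was ⊥); enqueue []
  #4 pop 3: in=[-5,5] → [-5,5] (was [-1,5]); enqueue []
  #5 pop 4: in=[-4,5] → [-4,5] (was [3,5]); enqueue [3]
  #6 pop 5: in=[-5,5] → [-3,5] (was ⊥); enqueue [0]
  #7 pop 3: in=[-5,5] → [-5,5] (no change)
  #8 pop 0: in=[-3,5] → [-5,5] (was [-5,-3]); enqueue [3]
  #9 pop 3: in=[-5,5] → [-5,5] (no change)

Fixpoint:
  val[0] = [-5,5]
  val[1] = [-4,5]
  val[2] = [-4,5]
  val[3] = [-5,5]
  val[4] = [-4,5]
  val[5] = [-3,5]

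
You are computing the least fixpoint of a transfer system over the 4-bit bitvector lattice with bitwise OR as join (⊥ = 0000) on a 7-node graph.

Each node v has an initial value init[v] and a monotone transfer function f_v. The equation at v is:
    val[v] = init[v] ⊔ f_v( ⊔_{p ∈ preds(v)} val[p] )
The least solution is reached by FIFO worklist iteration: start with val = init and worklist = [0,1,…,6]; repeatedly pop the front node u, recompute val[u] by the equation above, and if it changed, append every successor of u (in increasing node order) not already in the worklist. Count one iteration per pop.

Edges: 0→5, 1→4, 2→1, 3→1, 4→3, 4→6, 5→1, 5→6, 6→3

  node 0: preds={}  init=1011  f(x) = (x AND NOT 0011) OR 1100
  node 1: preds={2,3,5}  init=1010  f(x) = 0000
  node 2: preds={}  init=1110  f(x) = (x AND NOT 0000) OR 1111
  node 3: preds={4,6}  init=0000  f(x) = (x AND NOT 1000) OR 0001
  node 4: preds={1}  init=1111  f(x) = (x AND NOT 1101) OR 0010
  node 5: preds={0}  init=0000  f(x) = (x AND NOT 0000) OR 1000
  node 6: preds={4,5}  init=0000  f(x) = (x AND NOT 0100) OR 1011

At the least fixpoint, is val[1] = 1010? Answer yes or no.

yes

Iteration log — 9 steps:
  step 1. node 0  ⊔preds=0000  new=1111  old=1011  +wl: 
  step 2. node 1  ⊔preds=1110  new=1010  stable
  step 3. node 2  ⊔preds=0000  new=1111  old=1110  +wl: 1
  step 4. node 3  ⊔preds=1111  new=0111  old=0000  +wl: 
  step 5. node 4  ⊔preds=1010  new=1111  stable
  step 6. node 5  ⊔preds=1111  new=1111  old=0000  +wl: 
  step 7. node 6  ⊔preds=1111  new=1011  old=0000  +wl: 3
  step 8. node 1  ⊔preds=1111  new=1010  stable
  step 9. node 3  ⊔preds=1111  new=0111  stable

Least fixpoint reached:
  node 0: 1111
  node 1: 1010
  node 2: 1111
  node 3: 0111
  node 4: 1111
  node 5: 1111
  node 6: 1011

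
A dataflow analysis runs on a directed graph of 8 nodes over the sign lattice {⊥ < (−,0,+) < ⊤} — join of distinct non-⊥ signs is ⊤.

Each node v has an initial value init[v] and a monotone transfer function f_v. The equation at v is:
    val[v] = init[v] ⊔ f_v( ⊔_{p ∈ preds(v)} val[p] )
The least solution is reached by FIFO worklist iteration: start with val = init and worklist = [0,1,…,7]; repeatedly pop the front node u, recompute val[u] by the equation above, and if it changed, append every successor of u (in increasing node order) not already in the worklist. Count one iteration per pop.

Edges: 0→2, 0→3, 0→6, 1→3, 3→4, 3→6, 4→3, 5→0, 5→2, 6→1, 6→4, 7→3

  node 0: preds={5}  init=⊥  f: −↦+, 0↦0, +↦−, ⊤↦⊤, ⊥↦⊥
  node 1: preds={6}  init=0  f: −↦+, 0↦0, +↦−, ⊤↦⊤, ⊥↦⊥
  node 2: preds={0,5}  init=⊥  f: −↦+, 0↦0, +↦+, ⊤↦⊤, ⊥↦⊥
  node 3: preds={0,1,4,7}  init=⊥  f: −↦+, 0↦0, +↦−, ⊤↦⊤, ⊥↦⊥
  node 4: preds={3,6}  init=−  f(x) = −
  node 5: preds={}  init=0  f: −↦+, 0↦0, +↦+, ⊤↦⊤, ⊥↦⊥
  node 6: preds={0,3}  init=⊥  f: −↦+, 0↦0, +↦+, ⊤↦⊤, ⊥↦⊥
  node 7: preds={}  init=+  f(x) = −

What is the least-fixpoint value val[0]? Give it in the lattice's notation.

Worklist (11 pops):
  #1 pop 0: in=0 → 0 (was ⊥); enqueue []
  #2 pop 1: in=⊥ → 0 (no change)
  #3 pop 2: in=0 → 0 (was ⊥); enqueue []
  #4 pop 3: in=⊤ → ⊤ (was ⊥); enqueue []
  #5 pop 4: in=⊤ → − (no change)
  #6 pop 5: in=⊥ → 0 (no change)
  #7 pop 6: in=⊤ → ⊤ (was ⊥); enqueue [1,4]
  #8 pop 7: in=⊥ → ⊤ (was +); enqueue [3]
  #9 pop 1: in=⊤ → ⊤ (was 0); enqueue []
  #10 pop 4: in=⊤ → − (no change)
  #11 pop 3: in=⊤ → ⊤ (no change)

Fixpoint:
  val[0] = 0
  val[1] = ⊤
  val[2] = 0
  val[3] = ⊤
  val[4] = −
  val[5] = 0
  val[6] = ⊤
  val[7] = ⊤

0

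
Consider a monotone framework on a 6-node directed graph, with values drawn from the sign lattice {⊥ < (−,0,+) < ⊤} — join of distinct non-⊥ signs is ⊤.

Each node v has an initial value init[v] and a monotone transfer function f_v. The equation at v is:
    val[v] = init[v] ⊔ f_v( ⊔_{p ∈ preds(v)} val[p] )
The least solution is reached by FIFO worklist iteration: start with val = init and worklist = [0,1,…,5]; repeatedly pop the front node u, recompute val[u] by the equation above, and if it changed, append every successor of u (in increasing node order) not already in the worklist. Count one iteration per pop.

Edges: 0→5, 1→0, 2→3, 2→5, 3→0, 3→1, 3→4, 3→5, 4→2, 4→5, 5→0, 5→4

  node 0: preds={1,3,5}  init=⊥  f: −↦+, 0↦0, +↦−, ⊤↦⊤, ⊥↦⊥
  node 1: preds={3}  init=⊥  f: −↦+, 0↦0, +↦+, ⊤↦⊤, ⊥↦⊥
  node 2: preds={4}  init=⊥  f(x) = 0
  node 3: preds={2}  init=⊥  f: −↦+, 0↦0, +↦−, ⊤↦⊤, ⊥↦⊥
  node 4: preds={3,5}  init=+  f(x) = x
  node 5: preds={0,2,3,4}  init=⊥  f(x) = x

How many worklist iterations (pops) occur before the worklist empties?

12

Iteration log — 12 steps:
  step 1. node 0  ⊔preds=⊥  new=⊥  stable
  step 2. node 1  ⊔preds=⊥  new=⊥  stable
  step 3. node 2  ⊔preds=+  new=0  old=⊥  +wl: 
  step 4. node 3  ⊔preds=0  new=0  old=⊥  +wl: 0,1
  step 5. node 4  ⊔preds=0  new=⊤  old=+  +wl: 2
  step 6. node 5  ⊔preds=⊤  new=⊤  old=⊥  +wl: 4
  step 7. node 0  ⊔preds=⊤  new=⊤  old=⊥  +wl: 5
  step 8. node 1  ⊔preds=0  new=0  old=⊥  +wl: 0
  step 9. node 2  ⊔preds=⊤  new=0  stable
  step 10. node 4  ⊔preds=⊤  new=⊤  stable
  step 11. node 5  ⊔preds=⊤  new=⊤  stable
  step 12. node 0  ⊔preds=⊤  new=⊤  stable

Least fixpoint reached:
  node 0: ⊤
  node 1: 0
  node 2: 0
  node 3: 0
  node 4: ⊤
  node 5: ⊤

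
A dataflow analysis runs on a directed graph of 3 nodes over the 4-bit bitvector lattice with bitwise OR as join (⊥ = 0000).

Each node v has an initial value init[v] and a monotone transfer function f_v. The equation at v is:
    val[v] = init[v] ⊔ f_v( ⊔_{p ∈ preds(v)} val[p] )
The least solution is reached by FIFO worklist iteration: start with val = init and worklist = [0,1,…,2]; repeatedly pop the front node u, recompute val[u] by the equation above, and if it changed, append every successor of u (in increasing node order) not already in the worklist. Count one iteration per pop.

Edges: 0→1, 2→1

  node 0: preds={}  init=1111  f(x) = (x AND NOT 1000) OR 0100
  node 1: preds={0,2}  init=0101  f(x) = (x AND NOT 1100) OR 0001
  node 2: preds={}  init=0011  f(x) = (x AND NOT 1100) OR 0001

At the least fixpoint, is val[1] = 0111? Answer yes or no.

yes

Iteration log — 3 steps:
  step 1. node 0  ⊔preds=0000  new=1111  stable
  step 2. node 1  ⊔preds=1111  new=0111  old=0101  +wl: 
  step 3. node 2  ⊔preds=0000  new=0011  stable

Least fixpoint reached:
  node 0: 1111
  node 1: 0111
  node 2: 0011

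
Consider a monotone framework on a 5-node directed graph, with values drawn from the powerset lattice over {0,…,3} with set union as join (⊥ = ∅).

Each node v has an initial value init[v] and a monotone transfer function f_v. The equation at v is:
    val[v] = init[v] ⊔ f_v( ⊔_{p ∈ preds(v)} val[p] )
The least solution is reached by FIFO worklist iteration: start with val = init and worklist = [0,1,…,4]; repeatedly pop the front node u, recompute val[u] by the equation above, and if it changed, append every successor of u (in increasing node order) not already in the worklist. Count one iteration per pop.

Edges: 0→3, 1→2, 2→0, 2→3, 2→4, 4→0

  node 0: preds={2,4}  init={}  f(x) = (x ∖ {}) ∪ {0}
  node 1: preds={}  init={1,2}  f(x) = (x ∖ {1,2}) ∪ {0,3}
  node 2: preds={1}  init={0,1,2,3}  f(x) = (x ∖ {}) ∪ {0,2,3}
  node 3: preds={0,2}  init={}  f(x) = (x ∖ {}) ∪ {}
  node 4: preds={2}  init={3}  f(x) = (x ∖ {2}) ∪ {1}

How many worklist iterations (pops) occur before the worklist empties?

Worklist (6 pops):
  #1 pop 0: in={0,1,2,3} → {0,1,2,3} (was {}); enqueue []
  #2 pop 1: in={} → {0,1,2,3} (was {1,2}); enqueue []
  #3 pop 2: in={0,1,2,3} → {0,1,2,3} (no change)
  #4 pop 3: in={0,1,2,3} → {0,1,2,3} (was {}); enqueue []
  #5 pop 4: in={0,1,2,3} → {0,1,3} (was {3}); enqueue [0]
  #6 pop 0: in={0,1,2,3} → {0,1,2,3} (no change)

Fixpoint:
  val[0] = {0,1,2,3}
  val[1] = {0,1,2,3}
  val[2] = {0,1,2,3}
  val[3] = {0,1,2,3}
  val[4] = {0,1,3}

6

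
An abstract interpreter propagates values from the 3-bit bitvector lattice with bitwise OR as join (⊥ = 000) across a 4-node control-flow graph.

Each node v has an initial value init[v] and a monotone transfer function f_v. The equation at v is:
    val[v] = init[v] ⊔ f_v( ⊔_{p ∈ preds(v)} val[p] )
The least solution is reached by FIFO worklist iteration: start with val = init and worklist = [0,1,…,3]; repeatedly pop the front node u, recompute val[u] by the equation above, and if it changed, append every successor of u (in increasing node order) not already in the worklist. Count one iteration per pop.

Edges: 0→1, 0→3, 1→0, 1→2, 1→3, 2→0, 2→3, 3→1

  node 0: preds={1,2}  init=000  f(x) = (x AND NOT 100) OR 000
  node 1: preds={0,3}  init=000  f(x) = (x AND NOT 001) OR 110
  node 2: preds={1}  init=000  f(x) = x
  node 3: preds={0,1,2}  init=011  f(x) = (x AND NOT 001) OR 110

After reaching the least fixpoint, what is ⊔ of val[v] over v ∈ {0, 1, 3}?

111

Trace (7 dequeues):
  [1] u=0 | in 000 | out 000 | ==
  [2] u=1 | in 011 | out 110 | prev 000 | push {0}
  [3] u=2 | in 110 | out 110 | prev 000 | push {}
  [4] u=3 | in 110 | out 111 | prev 011 | push {1}
  [5] u=0 | in 110 | out 010 | prev 000 | push {3}
  [6] u=1 | in 111 | out 110 | ==
  [7] u=3 | in 110 | out 111 | ==

Converged values:
  [0] 010
  [1] 110
  [2] 110
  [3] 111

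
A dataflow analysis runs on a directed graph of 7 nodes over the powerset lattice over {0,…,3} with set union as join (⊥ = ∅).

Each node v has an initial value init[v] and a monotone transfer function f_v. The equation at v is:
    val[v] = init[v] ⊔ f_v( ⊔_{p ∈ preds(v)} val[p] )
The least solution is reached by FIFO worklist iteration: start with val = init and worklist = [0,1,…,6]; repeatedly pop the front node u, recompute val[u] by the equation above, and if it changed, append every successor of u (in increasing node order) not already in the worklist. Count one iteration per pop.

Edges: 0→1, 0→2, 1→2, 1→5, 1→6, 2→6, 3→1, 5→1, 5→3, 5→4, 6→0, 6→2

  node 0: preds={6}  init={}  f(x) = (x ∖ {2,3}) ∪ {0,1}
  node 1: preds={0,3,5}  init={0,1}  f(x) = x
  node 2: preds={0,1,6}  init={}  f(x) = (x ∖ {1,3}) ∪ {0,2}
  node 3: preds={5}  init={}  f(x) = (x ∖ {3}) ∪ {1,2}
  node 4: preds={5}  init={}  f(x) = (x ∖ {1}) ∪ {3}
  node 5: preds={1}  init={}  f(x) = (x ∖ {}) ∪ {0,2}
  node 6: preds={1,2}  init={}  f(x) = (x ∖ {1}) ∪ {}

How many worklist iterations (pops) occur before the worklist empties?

Trace (15 dequeues):
  [1] u=0 | in {} | out {0,1} | prev {} | push {}
  [2] u=1 | in {0,1} | out {0,1} | ==
  [3] u=2 | in {0,1} | out {0,2} | prev {} | push {}
  [4] u=3 | in {} | out {1,2} | prev {} | push {1}
  [5] u=4 | in {} | out {3} | prev {} | push {}
  [6] u=5 | in {0,1} | out {0,1,2} | prev {} | push {3,4}
  [7] u=6 | in {0,1,2} | out {0,2} | prev {} | push {0,2}
  [8] u=1 | in {0,1,2} | out {0,1,2} | prev {0,1} | push {5,6}
  [9] u=3 | in {0,1,2} | out {0,1,2} | prev {1,2} | push {1}
  [10] u=4 | in {0,1,2} | out {0,2,3} | prev {3} | push {}
  [11] u=0 | in {0,2} | out {0,1} | ==
  [12] u=2 | in {0,1,2} | out {0,2} | ==
  [13] u=5 | in {0,1,2} | out {0,1,2} | ==
  [14] u=6 | in {0,1,2} | out {0,2} | ==
  [15] u=1 | in {0,1,2} | out {0,1,2} | ==

Converged values:
  [0] {0,1}
  [1] {0,1,2}
  [2] {0,2}
  [3] {0,1,2}
  [4] {0,2,3}
  [5] {0,1,2}
  [6] {0,2}

15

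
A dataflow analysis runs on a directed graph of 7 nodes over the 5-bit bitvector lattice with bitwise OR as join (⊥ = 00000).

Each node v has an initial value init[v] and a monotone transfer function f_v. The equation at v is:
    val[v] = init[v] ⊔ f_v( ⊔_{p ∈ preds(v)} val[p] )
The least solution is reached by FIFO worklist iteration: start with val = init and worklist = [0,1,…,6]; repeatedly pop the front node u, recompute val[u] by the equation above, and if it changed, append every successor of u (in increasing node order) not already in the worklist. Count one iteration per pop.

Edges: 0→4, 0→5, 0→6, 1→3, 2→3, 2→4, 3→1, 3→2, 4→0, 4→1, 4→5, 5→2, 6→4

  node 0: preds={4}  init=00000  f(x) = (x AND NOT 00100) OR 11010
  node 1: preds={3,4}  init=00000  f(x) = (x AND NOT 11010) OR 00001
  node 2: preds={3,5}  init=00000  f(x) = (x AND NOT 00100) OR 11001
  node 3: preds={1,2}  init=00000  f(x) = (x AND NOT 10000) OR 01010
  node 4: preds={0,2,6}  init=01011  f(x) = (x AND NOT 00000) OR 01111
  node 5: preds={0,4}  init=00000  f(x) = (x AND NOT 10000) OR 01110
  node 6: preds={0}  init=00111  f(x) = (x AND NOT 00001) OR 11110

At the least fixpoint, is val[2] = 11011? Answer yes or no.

yes

Trace (14 dequeues):
  [1] u=0 | in 01011 | out 11011 | prev 00000 | push {}
  [2] u=1 | in 01011 | out 00001 | prev 00000 | push {}
  [3] u=2 | in 00000 | out 11001 | prev 00000 | push {}
  [4] u=3 | in 11001 | out 01011 | prev 00000 | push {1,2}
  [5] u=4 | in 11111 | out 11111 | prev 01011 | push {0}
  [6] u=5 | in 11111 | out 01111 | prev 00000 | push {}
  [7] u=6 | in 11011 | out 11111 | prev 00111 | push {4}
  [8] u=1 | in 11111 | out 00101 | prev 00001 | push {3}
  [9] u=2 | in 01111 | out 11011 | prev 11001 | push {}
  [10] u=0 | in 11111 | out 11011 | ==
  [11] u=4 | in 11111 | out 11111 | ==
  [12] u=3 | in 11111 | out 01111 | prev 01011 | push {1,2}
  [13] u=1 | in 11111 | out 00101 | ==
  [14] u=2 | in 01111 | out 11011 | ==

Converged values:
  [0] 11011
  [1] 00101
  [2] 11011
  [3] 01111
  [4] 11111
  [5] 01111
  [6] 11111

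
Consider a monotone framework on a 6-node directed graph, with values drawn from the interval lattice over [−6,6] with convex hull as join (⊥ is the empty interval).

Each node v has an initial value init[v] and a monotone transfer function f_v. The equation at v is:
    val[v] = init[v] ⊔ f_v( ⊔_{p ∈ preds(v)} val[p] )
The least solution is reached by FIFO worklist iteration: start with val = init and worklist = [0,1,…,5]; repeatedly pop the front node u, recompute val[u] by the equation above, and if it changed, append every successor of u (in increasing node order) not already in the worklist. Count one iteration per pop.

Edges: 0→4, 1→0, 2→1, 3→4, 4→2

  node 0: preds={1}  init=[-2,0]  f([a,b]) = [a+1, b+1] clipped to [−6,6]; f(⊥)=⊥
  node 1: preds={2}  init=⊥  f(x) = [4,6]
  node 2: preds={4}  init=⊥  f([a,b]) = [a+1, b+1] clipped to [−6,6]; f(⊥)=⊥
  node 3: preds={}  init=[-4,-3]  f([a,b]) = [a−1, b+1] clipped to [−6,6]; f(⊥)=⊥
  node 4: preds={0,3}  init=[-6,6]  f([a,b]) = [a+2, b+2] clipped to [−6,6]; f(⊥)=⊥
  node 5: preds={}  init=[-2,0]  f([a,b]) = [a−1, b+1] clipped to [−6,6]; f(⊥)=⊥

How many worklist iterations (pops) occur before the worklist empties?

9

Trace (9 dequeues):
  [1] u=0 | in ⊥ | out [-2,0] | ==
  [2] u=1 | in ⊥ | out [4,6] | prev ⊥ | push {0}
  [3] u=2 | in [-6,6] | out [-5,6] | prev ⊥ | push {1}
  [4] u=3 | in ⊥ | out [-4,-3] | ==
  [5] u=4 | in [-4,0] | out [-6,6] | ==
  [6] u=5 | in ⊥ | out [-2,0] | ==
  [7] u=0 | in [4,6] | out [-2,6] | prev [-2,0] | push {4}
  [8] u=1 | in [-5,6] | out [4,6] | ==
  [9] u=4 | in [-4,6] | out [-6,6] | ==

Converged values:
  [0] [-2,6]
  [1] [4,6]
  [2] [-5,6]
  [3] [-4,-3]
  [4] [-6,6]
  [5] [-2,0]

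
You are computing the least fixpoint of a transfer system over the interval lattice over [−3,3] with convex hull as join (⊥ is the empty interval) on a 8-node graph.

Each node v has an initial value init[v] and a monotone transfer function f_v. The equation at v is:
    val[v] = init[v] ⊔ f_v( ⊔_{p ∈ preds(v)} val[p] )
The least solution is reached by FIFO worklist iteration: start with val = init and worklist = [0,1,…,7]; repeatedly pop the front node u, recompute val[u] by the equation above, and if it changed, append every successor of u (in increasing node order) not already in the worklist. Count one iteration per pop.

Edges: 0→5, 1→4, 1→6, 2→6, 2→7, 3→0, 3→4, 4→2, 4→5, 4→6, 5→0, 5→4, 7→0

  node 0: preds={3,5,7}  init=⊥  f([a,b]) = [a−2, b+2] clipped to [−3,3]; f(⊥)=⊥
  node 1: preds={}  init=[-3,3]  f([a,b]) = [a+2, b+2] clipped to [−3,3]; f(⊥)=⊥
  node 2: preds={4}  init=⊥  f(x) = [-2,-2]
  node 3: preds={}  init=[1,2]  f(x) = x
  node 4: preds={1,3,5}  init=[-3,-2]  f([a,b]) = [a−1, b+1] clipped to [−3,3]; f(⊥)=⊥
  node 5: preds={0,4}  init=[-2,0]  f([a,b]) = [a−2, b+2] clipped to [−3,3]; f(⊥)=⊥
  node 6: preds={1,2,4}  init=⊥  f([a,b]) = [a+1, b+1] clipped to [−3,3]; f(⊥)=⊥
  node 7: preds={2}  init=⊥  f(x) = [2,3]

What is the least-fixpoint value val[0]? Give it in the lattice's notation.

Worklist (11 pops):
  #1 pop 0: in=[-2,2] → [-3,3] (was ⊥); enqueue []
  #2 pop 1: in=⊥ → [-3,3] (no change)
  #3 pop 2: in=[-3,-2] → [-2,-2] (was ⊥); enqueue []
  #4 pop 3: in=⊥ → [1,2] (no change)
  #5 pop 4: in=[-3,3] → [-3,3] (was [-3,-2]); enqueue [2]
  #6 pop 5: in=[-3,3] → [-3,3] (was [-2,0]); enqueue [0,4]
  #7 pop 6: in=[-3,3] → [-2,3] (was ⊥); enqueue []
  #8 pop 7: in=[-2,-2] → [2,3] (was ⊥); enqueue []
  #9 pop 2: in=[-3,3] → [-2,-2] (no change)
  #10 pop 0: in=[-3,3] → [-3,3] (no change)
  #11 pop 4: in=[-3,3] → [-3,3] (no change)

Fixpoint:
  val[0] = [-3,3]
  val[1] = [-3,3]
  val[2] = [-2,-2]
  val[3] = [1,2]
  val[4] = [-3,3]
  val[5] = [-3,3]
  val[6] = [-2,3]
  val[7] = [2,3]

[-3,3]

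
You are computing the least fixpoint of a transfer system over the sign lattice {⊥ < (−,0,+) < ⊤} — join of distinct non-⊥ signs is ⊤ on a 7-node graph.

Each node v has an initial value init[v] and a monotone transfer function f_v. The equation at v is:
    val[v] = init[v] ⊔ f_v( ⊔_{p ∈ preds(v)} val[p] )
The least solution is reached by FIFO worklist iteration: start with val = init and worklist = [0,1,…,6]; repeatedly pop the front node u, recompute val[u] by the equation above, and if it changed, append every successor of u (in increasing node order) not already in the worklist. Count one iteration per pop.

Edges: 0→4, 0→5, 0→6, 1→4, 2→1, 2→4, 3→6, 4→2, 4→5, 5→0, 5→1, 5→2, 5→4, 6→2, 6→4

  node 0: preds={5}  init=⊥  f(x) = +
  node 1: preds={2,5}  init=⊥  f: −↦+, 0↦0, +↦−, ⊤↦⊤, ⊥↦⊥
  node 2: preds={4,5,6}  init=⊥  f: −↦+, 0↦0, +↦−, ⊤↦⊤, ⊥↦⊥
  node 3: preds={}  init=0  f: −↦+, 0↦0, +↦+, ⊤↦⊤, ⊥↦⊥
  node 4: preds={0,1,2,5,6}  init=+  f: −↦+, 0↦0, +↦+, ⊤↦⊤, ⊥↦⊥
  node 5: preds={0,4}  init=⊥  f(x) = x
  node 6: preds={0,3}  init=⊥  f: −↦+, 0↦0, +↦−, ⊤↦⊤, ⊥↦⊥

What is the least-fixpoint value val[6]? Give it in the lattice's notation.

Iteration log — 12 steps:
  step 1. node 0  ⊔preds=⊥  new=+  old=⊥  +wl: 
  step 2. node 1  ⊔preds=⊥  new=⊥  stable
  step 3. node 2  ⊔preds=+  new=−  old=⊥  +wl: 1
  step 4. node 3  ⊔preds=⊥  new=0  stable
  step 5. node 4  ⊔preds=⊤  new=⊤  old=+  +wl: 2
  step 6. node 5  ⊔preds=⊤  new=⊤  old=⊥  +wl: 0,4
  step 7. node 6  ⊔preds=⊤  new=⊤  old=⊥  +wl: 
  step 8. node 1  ⊔preds=⊤  new=⊤  old=⊥  +wl: 
  step 9. node 2  ⊔preds=⊤  new=⊤  old=−  +wl: 1
  step 10. node 0  ⊔preds=⊤  new=+  stable
  step 11. node 4  ⊔preds=⊤  new=⊤  stable
  step 12. node 1  ⊔preds=⊤  new=⊤  stable

Least fixpoint reached:
  node 0: +
  node 1: ⊤
  node 2: ⊤
  node 3: 0
  node 4: ⊤
  node 5: ⊤
  node 6: ⊤

⊤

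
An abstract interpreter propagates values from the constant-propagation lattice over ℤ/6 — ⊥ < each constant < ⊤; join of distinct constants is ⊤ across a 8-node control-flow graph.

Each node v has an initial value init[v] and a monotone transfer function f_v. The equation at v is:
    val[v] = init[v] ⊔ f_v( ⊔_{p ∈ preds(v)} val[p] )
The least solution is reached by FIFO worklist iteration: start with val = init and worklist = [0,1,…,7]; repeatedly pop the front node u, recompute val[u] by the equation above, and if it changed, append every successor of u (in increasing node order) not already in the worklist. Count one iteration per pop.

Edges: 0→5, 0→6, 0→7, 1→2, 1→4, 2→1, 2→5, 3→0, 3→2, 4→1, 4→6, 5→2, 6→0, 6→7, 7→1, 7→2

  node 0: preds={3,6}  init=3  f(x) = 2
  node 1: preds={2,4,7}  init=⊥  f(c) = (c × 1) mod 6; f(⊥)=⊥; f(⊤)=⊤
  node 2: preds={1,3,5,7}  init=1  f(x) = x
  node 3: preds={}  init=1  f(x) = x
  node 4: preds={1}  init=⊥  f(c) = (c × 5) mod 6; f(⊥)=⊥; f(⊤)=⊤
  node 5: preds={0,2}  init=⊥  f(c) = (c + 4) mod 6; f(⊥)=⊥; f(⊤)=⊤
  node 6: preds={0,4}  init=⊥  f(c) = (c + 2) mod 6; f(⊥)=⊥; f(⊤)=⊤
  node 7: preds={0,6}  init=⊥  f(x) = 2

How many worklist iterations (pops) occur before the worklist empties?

15

Worklist (15 pops):
  #1 pop 0: in=1 → ⊤ (was 3); enqueue []
  #2 pop 1: in=1 → 1 (was ⊥); enqueue []
  #3 pop 2: in=1 → 1 (no change)
  #4 pop 3: in=⊥ → 1 (no change)
  #5 pop 4: in=1 → 5 (was ⊥); enqueue [1]
  #6 pop 5: in=⊤ → ⊤ (was ⊥); enqueue [2]
  #7 pop 6: in=⊤ → ⊤ (was ⊥); enqueue [0]
  #8 pop 7: in=⊤ → 2 (was ⊥); enqueue []
  #9 pop 1: in=⊤ → ⊤ (was 1); enqueue [4]
  #10 pop 2: in=⊤ → ⊤ (was 1); enqueue [1,5]
  #11 pop 0: in=⊤ → ⊤ (no change)
  #12 pop 4: in=⊤ → ⊤ (was 5); enqueue [6]
  #13 pop 1: in=⊤ → ⊤ (no change)
  #14 pop 5: in=⊤ → ⊤ (no change)
  #15 pop 6: in=⊤ → ⊤ (no change)

Fixpoint:
  val[0] = ⊤
  val[1] = ⊤
  val[2] = ⊤
  val[3] = 1
  val[4] = ⊤
  val[5] = ⊤
  val[6] = ⊤
  val[7] = 2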